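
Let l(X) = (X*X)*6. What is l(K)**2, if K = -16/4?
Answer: 9216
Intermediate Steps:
K = -4 (K = -16*1/4 = -4)
l(X) = 6*X**2 (l(X) = X**2*6 = 6*X**2)
l(K)**2 = (6*(-4)**2)**2 = (6*16)**2 = 96**2 = 9216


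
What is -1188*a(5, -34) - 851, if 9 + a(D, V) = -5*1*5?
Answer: 39541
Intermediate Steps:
a(D, V) = -34 (a(D, V) = -9 - 5*1*5 = -9 - 5*5 = -9 - 25 = -34)
-1188*a(5, -34) - 851 = -1188*(-34) - 851 = 40392 - 851 = 39541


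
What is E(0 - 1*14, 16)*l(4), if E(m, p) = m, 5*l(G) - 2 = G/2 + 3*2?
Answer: -28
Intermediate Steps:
l(G) = 8/5 + G/10 (l(G) = ⅖ + (G/2 + 3*2)/5 = ⅖ + (G*(½) + 6)/5 = ⅖ + (G/2 + 6)/5 = ⅖ + (6 + G/2)/5 = ⅖ + (6/5 + G/10) = 8/5 + G/10)
E(0 - 1*14, 16)*l(4) = (0 - 1*14)*(8/5 + (⅒)*4) = (0 - 14)*(8/5 + ⅖) = -14*2 = -28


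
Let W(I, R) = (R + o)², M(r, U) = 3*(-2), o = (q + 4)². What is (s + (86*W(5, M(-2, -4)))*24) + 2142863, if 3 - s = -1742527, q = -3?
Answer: 3936993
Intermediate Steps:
o = 1 (o = (-3 + 4)² = 1² = 1)
M(r, U) = -6
s = 1742530 (s = 3 - 1*(-1742527) = 3 + 1742527 = 1742530)
W(I, R) = (1 + R)² (W(I, R) = (R + 1)² = (1 + R)²)
(s + (86*W(5, M(-2, -4)))*24) + 2142863 = (1742530 + (86*(1 - 6)²)*24) + 2142863 = (1742530 + (86*(-5)²)*24) + 2142863 = (1742530 + (86*25)*24) + 2142863 = (1742530 + 2150*24) + 2142863 = (1742530 + 51600) + 2142863 = 1794130 + 2142863 = 3936993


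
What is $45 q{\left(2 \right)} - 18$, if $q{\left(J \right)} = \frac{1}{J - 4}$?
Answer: $- \frac{81}{2} \approx -40.5$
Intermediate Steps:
$q{\left(J \right)} = \frac{1}{-4 + J}$
$45 q{\left(2 \right)} - 18 = \frac{45}{-4 + 2} - 18 = \frac{45}{-2} - 18 = 45 \left(- \frac{1}{2}\right) - 18 = - \frac{45}{2} - 18 = - \frac{81}{2}$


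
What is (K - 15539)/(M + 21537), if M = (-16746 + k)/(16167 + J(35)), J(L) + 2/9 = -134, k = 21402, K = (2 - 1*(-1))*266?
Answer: -2127052595/3107723319 ≈ -0.68444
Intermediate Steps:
K = 798 (K = (2 + 1)*266 = 3*266 = 798)
J(L) = -1208/9 (J(L) = -2/9 - 134 = -1208/9)
M = 41904/144295 (M = (-16746 + 21402)/(16167 - 1208/9) = 4656/(144295/9) = 4656*(9/144295) = 41904/144295 ≈ 0.29041)
(K - 15539)/(M + 21537) = (798 - 15539)/(41904/144295 + 21537) = -14741/3107723319/144295 = -14741*144295/3107723319 = -2127052595/3107723319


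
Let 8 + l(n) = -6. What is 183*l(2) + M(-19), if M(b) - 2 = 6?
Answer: -2554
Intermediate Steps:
l(n) = -14 (l(n) = -8 - 6 = -14)
M(b) = 8 (M(b) = 2 + 6 = 8)
183*l(2) + M(-19) = 183*(-14) + 8 = -2562 + 8 = -2554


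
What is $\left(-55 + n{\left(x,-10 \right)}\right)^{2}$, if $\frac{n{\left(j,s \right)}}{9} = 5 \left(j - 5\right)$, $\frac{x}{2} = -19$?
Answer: $3960100$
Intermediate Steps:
$x = -38$ ($x = 2 \left(-19\right) = -38$)
$n{\left(j,s \right)} = -225 + 45 j$ ($n{\left(j,s \right)} = 9 \cdot 5 \left(j - 5\right) = 9 \cdot 5 \left(-5 + j\right) = 9 \left(-25 + 5 j\right) = -225 + 45 j$)
$\left(-55 + n{\left(x,-10 \right)}\right)^{2} = \left(-55 + \left(-225 + 45 \left(-38\right)\right)\right)^{2} = \left(-55 - 1935\right)^{2} = \left(-1990\right)^{2} = 3960100$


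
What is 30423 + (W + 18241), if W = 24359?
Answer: 73023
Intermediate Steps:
30423 + (W + 18241) = 30423 + (24359 + 18241) = 30423 + 42600 = 73023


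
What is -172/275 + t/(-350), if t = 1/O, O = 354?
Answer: -852443/1362900 ≈ -0.62546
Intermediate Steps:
t = 1/354 ≈ 0.0028249
-172/275 + t/(-350) = -172/275 + (1/354)/(-350) = -172*1/275 + (1/354)*(-1/350) = -172/275 - 1/123900 = -852443/1362900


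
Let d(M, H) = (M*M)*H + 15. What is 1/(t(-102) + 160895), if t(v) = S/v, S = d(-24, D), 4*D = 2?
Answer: 34/5470329 ≈ 6.2153e-6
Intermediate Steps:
D = ½ (D = (¼)*2 = ½ ≈ 0.50000)
d(M, H) = 15 + H*M² (d(M, H) = M²*H + 15 = H*M² + 15 = 15 + H*M²)
S = 303 (S = 15 + (½)*(-24)² = 15 + (½)*576 = 15 + 288 = 303)
t(v) = 303/v
1/(t(-102) + 160895) = 1/(303/(-102) + 160895) = 1/(303*(-1/102) + 160895) = 1/(-101/34 + 160895) = 1/(5470329/34) = 34/5470329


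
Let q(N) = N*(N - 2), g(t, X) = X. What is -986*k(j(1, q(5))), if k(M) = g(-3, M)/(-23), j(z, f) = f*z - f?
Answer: 0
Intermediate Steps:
q(N) = N*(-2 + N)
j(z, f) = -f + f*z
k(M) = -M/23 (k(M) = M/(-23) = M*(-1/23) = -M/23)
-986*k(j(1, q(5))) = -(-986)*(5*(-2 + 5))*(-1 + 1)/23 = -(-986)*(5*3)*0/23 = -(-986)*15*0/23 = -(-986)*0/23 = -986*0 = 0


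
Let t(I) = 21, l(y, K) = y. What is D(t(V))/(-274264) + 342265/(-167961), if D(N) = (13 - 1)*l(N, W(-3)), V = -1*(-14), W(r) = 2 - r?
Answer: -23478323533/11516413926 ≈ -2.0387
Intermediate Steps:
V = 14
D(N) = 12*N (D(N) = (13 - 1)*N = 12*N)
D(t(V))/(-274264) + 342265/(-167961) = (12*21)/(-274264) + 342265/(-167961) = 252*(-1/274264) + 342265*(-1/167961) = -63/68566 - 342265/167961 = -23478323533/11516413926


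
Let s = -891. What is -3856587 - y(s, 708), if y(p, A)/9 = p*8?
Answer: -3792435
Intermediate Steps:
y(p, A) = 72*p (y(p, A) = 9*(p*8) = 9*(8*p) = 72*p)
-3856587 - y(s, 708) = -3856587 - 72*(-891) = -3856587 - 1*(-64152) = -3856587 + 64152 = -3792435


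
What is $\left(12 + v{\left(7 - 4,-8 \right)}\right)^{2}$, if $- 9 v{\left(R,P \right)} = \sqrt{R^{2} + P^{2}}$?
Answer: $\frac{\left(108 - \sqrt{73}\right)^{2}}{81} \approx 122.12$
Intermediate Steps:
$v{\left(R,P \right)} = - \frac{\sqrt{P^{2} + R^{2}}}{9}$ ($v{\left(R,P \right)} = - \frac{\sqrt{R^{2} + P^{2}}}{9} = - \frac{\sqrt{P^{2} + R^{2}}}{9}$)
$\left(12 + v{\left(7 - 4,-8 \right)}\right)^{2} = \left(12 - \frac{\sqrt{\left(-8\right)^{2} + \left(7 - 4\right)^{2}}}{9}\right)^{2} = \left(12 - \frac{\sqrt{64 + 3^{2}}}{9}\right)^{2} = \left(12 - \frac{\sqrt{64 + 9}}{9}\right)^{2} = \left(12 - \frac{\sqrt{73}}{9}\right)^{2}$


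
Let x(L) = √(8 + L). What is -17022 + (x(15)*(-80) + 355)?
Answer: -16667 - 80*√23 ≈ -17051.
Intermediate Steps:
-17022 + (x(15)*(-80) + 355) = -17022 + (√(8 + 15)*(-80) + 355) = -17022 + (√23*(-80) + 355) = -17022 + (-80*√23 + 355) = -17022 + (355 - 80*√23) = -16667 - 80*√23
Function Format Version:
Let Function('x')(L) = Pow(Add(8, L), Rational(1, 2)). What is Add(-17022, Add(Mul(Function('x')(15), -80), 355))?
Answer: Add(-16667, Mul(-80, Pow(23, Rational(1, 2)))) ≈ -17051.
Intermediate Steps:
Add(-17022, Add(Mul(Function('x')(15), -80), 355)) = Add(-17022, Add(Mul(Pow(Add(8, 15), Rational(1, 2)), -80), 355)) = Add(-17022, Add(Mul(Pow(23, Rational(1, 2)), -80), 355)) = Add(-17022, Add(Mul(-80, Pow(23, Rational(1, 2))), 355)) = Add(-17022, Add(355, Mul(-80, Pow(23, Rational(1, 2))))) = Add(-16667, Mul(-80, Pow(23, Rational(1, 2))))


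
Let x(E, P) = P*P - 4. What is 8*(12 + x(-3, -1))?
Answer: 72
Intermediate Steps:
x(E, P) = -4 + P² (x(E, P) = P² - 4 = -4 + P²)
8*(12 + x(-3, -1)) = 8*(12 + (-4 + (-1)²)) = 8*(12 + (-4 + 1)) = 8*(12 - 3) = 8*9 = 72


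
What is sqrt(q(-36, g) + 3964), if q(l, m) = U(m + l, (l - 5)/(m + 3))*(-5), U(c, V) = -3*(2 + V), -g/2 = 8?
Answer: sqrt(682981)/13 ≈ 63.571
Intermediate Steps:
g = -16 (g = -2*8 = -16)
U(c, V) = -6 - 3*V
q(l, m) = 30 + 15*(-5 + l)/(3 + m) (q(l, m) = (-6 - 3*(l - 5)/(m + 3))*(-5) = (-6 - 3*(-5 + l)/(3 + m))*(-5) = 30 + 15*(-5 + l)/(3 + m))
sqrt(q(-36, g) + 3964) = sqrt(15*(1 - 36 + 2*(-16))/(3 - 16) + 3964) = sqrt(15*(1 - 36 - 32)/(-13) + 3964) = sqrt(15*(-1/13)*(-67) + 3964) = sqrt(1005/13 + 3964) = sqrt(52537/13) = sqrt(682981)/13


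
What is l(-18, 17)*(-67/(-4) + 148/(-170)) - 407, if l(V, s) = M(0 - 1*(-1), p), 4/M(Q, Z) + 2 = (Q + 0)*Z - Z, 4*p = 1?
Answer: -74589/170 ≈ -438.76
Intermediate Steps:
p = ¼ (p = (¼)*1 = ¼ ≈ 0.25000)
M(Q, Z) = 4/(-2 - Z + Q*Z) (M(Q, Z) = 4/(-2 + ((Q + 0)*Z - Z)) = 4/(-2 + (Q*Z - Z)) = 4/(-2 + (-Z + Q*Z)) = 4/(-2 - Z + Q*Z))
l(V, s) = -2 (l(V, s) = 4/(-2 - 1*¼ + (0 - 1*(-1))*(¼)) = 4/(-2 - ¼ + (0 + 1)*(¼)) = 4/(-2 - ¼ + 1*(¼)) = 4/(-2 - ¼ + ¼) = 4/(-2) = 4*(-½) = -2)
l(-18, 17)*(-67/(-4) + 148/(-170)) - 407 = -2*(-67/(-4) + 148/(-170)) - 407 = -2*(-67*(-¼) + 148*(-1/170)) - 407 = -2*(67/4 - 74/85) - 407 = -2*5399/340 - 407 = -5399/170 - 407 = -74589/170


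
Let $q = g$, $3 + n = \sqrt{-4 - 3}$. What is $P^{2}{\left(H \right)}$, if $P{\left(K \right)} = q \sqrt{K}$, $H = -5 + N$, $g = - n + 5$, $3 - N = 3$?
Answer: $-285 + 80 i \sqrt{7} \approx -285.0 + 211.66 i$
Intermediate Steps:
$N = 0$ ($N = 3 - 3 = 0$)
$n = -3 + i \sqrt{7}$ ($n = -3 + \sqrt{-4 - 3} = -3 + \sqrt{-7} = -3 + i \sqrt{7} \approx -3.0 + 2.6458 i$)
$g = 8 - i \sqrt{7}$ ($g = - (-3 + i \sqrt{7}) + 5 = \left(3 - i \sqrt{7}\right) + 5 = 8 - i \sqrt{7} \approx 8.0 - 2.6458 i$)
$q = 8 - i \sqrt{7} \approx 8.0 - 2.6458 i$
$H = -5$ ($H = -5 + 0 = -5$)
$P{\left(K \right)} = \sqrt{K} \left(8 - i \sqrt{7}\right)$ ($P{\left(K \right)} = \left(8 - i \sqrt{7}\right) \sqrt{K} = \sqrt{K} \left(8 - i \sqrt{7}\right)$)
$P^{2}{\left(H \right)} = \left(\sqrt{-5} \left(8 - i \sqrt{7}\right)\right)^{2} = \left(i \sqrt{5} \left(8 - i \sqrt{7}\right)\right)^{2} = - 5 \left(8 - i \sqrt{7}\right)^{2}$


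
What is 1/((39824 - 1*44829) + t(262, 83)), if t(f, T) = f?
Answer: -1/4743 ≈ -0.00021084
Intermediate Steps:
1/((39824 - 1*44829) + t(262, 83)) = 1/((39824 - 1*44829) + 262) = 1/((39824 - 44829) + 262) = 1/(-5005 + 262) = 1/(-4743) = -1/4743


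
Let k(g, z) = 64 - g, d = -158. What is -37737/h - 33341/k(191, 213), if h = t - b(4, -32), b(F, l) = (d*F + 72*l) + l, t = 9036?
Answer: 395432765/1524508 ≈ 259.38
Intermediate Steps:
b(F, l) = -158*F + 73*l (b(F, l) = (-158*F + 72*l) + l = -158*F + 73*l)
h = 12004 (h = 9036 - (-158*4 + 73*(-32)) = 9036 - (-632 - 2336) = 9036 - 1*(-2968) = 9036 + 2968 = 12004)
-37737/h - 33341/k(191, 213) = -37737/12004 - 33341/(64 - 1*191) = -37737*1/12004 - 33341/(64 - 191) = -37737/12004 - 33341/(-127) = -37737/12004 - 33341*(-1/127) = -37737/12004 + 33341/127 = 395432765/1524508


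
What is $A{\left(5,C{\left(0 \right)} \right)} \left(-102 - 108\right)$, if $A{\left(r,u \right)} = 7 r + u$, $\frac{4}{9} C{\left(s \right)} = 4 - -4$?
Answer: $-11130$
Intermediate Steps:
$C{\left(s \right)} = 18$ ($C{\left(s \right)} = \frac{9 \left(4 - -4\right)}{4} = \frac{9 \left(4 + 4\right)}{4} = \frac{9}{4} \cdot 8 = 18$)
$A{\left(r,u \right)} = u + 7 r$
$A{\left(5,C{\left(0 \right)} \right)} \left(-102 - 108\right) = \left(18 + 7 \cdot 5\right) \left(-102 - 108\right) = \left(18 + 35\right) \left(-210\right) = 53 \left(-210\right) = -11130$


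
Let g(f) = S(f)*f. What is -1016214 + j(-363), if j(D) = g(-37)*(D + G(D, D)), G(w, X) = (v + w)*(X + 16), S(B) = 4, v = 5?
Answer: -19347938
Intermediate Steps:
G(w, X) = (5 + w)*(16 + X) (G(w, X) = (5 + w)*(X + 16) = (5 + w)*(16 + X))
g(f) = 4*f
j(D) = -11840 - 3256*D - 148*D² (j(D) = (4*(-37))*(D + (80 + 5*D + 16*D + D*D)) = -148*(D + (80 + 5*D + 16*D + D²)) = -148*(D + (80 + D² + 21*D)) = -148*(80 + D² + 22*D) = -11840 - 3256*D - 148*D²)
-1016214 + j(-363) = -1016214 + (-11840 - 3256*(-363) - 148*(-363)²) = -1016214 + (-11840 + 1181928 - 148*131769) = -1016214 + (-11840 + 1181928 - 19501812) = -1016214 - 18331724 = -19347938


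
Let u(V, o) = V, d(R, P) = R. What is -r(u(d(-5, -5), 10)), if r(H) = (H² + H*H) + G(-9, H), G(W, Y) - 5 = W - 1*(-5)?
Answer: -51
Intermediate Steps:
G(W, Y) = 10 + W (G(W, Y) = 5 + (W - 1*(-5)) = 5 + (W + 5) = 5 + (5 + W) = 10 + W)
r(H) = 1 + 2*H² (r(H) = (H² + H*H) + (10 - 9) = (H² + H²) + 1 = 2*H² + 1 = 1 + 2*H²)
-r(u(d(-5, -5), 10)) = -(1 + 2*(-5)²) = -(1 + 2*25) = -(1 + 50) = -1*51 = -51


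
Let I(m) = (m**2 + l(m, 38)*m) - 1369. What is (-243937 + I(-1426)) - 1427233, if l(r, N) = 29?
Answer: 319583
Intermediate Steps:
I(m) = -1369 + m**2 + 29*m (I(m) = (m**2 + 29*m) - 1369 = -1369 + m**2 + 29*m)
(-243937 + I(-1426)) - 1427233 = (-243937 + (-1369 + (-1426)**2 + 29*(-1426))) - 1427233 = (-243937 + (-1369 + 2033476 - 41354)) - 1427233 = (-243937 + 1990753) - 1427233 = 1746816 - 1427233 = 319583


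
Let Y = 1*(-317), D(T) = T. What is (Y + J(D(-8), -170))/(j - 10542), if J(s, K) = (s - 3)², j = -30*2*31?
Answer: 98/6201 ≈ 0.015804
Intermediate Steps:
j = -1860 (j = -60*31 = -1860)
Y = -317
J(s, K) = (-3 + s)²
(Y + J(D(-8), -170))/(j - 10542) = (-317 + (-3 - 8)²)/(-1860 - 10542) = (-317 + (-11)²)/(-12402) = (-317 + 121)*(-1/12402) = -196*(-1/12402) = 98/6201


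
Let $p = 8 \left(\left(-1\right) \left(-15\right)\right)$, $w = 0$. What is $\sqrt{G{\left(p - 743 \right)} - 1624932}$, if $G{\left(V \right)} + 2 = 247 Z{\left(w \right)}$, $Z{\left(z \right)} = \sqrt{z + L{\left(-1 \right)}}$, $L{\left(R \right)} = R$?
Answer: $\sqrt{-1624934 + 247 i} \approx 0.097 + 1274.7 i$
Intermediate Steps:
$Z{\left(z \right)} = \sqrt{-1 + z}$ ($Z{\left(z \right)} = \sqrt{z - 1} = \sqrt{-1 + z}$)
$p = 120$ ($p = 8 \cdot 15 = 120$)
$G{\left(V \right)} = -2 + 247 i$ ($G{\left(V \right)} = -2 + 247 \sqrt{-1 + 0} = -2 + 247 \sqrt{-1} = -2 + 247 i$)
$\sqrt{G{\left(p - 743 \right)} - 1624932} = \sqrt{\left(-2 + 247 i\right) - 1624932} = \sqrt{-1624934 + 247 i}$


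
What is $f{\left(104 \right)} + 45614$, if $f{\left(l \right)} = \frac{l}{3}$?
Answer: $\frac{136946}{3} \approx 45649.0$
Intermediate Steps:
$f{\left(l \right)} = \frac{l}{3}$
$f{\left(104 \right)} + 45614 = \frac{1}{3} \cdot 104 + 45614 = \frac{104}{3} + 45614 = \frac{136946}{3}$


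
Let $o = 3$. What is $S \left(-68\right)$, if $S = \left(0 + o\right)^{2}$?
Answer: $-612$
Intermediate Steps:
$S = 9$ ($S = \left(0 + 3\right)^{2} = 3^{2} = 9$)
$S \left(-68\right) = 9 \left(-68\right) = -612$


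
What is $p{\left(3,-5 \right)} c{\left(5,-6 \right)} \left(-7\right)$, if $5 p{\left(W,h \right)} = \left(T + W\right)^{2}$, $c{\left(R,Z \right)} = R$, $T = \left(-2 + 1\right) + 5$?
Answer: $-343$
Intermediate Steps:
$T = 4$ ($T = -1 + 5 = 4$)
$p{\left(W,h \right)} = \frac{\left(4 + W\right)^{2}}{5}$
$p{\left(3,-5 \right)} c{\left(5,-6 \right)} \left(-7\right) = \frac{\left(4 + 3\right)^{2}}{5} \cdot 5 \left(-7\right) = \frac{7^{2}}{5} \cdot 5 \left(-7\right) = \frac{1}{5} \cdot 49 \cdot 5 \left(-7\right) = \frac{49}{5} \cdot 5 \left(-7\right) = 49 \left(-7\right) = -343$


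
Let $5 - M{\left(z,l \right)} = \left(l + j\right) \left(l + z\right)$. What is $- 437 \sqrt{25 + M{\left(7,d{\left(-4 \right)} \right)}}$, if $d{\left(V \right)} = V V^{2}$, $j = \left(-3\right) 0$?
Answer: $- 1311 i \sqrt{402} \approx - 26285.0 i$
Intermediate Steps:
$j = 0$
$d{\left(V \right)} = V^{3}$
$M{\left(z,l \right)} = 5 - l \left(l + z\right)$ ($M{\left(z,l \right)} = 5 - \left(l + 0\right) \left(l + z\right) = 5 - l \left(l + z\right)$)
$- 437 \sqrt{25 + M{\left(7,d{\left(-4 \right)} \right)}} = - 437 \sqrt{25 - \left(-5 + \left(\left(-4\right)^{3}\right)^{2} + \left(-4\right)^{3} \cdot 7\right)} = - 437 \sqrt{25 - \left(4091 - 448\right)} = - 437 \sqrt{25 + \left(5 - 4096 + 448\right)} = - 437 \sqrt{25 - 3643} = - 437 \sqrt{-3618} = - 437 \cdot 3 i \sqrt{402} = - 1311 i \sqrt{402}$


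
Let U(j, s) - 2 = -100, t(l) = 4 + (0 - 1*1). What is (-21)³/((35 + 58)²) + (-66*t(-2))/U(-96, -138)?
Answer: 44718/47089 ≈ 0.94965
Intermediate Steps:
t(l) = 3 (t(l) = 4 + (0 - 1) = 4 - 1 = 3)
U(j, s) = -98 (U(j, s) = 2 - 100 = -98)
(-21)³/((35 + 58)²) + (-66*t(-2))/U(-96, -138) = (-21)³/((35 + 58)²) - 66*3/(-98) = -9261/(93²) - 198*(-1/98) = -9261/8649 + 99/49 = -9261*1/8649 + 99/49 = -1029/961 + 99/49 = 44718/47089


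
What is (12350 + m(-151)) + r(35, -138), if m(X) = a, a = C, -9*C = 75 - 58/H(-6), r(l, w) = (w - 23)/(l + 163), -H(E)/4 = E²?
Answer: 87965285/7128 ≈ 12341.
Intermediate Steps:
H(E) = -4*E²
r(l, w) = (-23 + w)/(163 + l)
C = -5429/648 (C = -(75 - 58/((-4*(-6)²)))/9 = -(75 - 58/((-4*36)))/9 = -(75 - 58/(-144))/9 = -(75 - 58*(-1)/144)/9 = -(75 - 1*(-29/72))/9 = -(75 + 29/72)/9 = -⅑*5429/72 = -5429/648 ≈ -8.3781)
a = -5429/648 ≈ -8.3781
m(X) = -5429/648
(12350 + m(-151)) + r(35, -138) = (12350 - 5429/648) + (-23 - 138)/(163 + 35) = 7997371/648 - 161/198 = 87965285/7128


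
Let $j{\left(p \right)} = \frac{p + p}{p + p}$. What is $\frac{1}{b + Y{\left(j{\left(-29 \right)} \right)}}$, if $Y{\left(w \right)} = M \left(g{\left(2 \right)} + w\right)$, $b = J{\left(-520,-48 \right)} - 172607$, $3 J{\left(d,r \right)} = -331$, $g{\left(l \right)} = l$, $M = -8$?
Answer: $- \frac{3}{518224} \approx -5.789 \cdot 10^{-6}$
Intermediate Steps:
$j{\left(p \right)} = 1$ ($j{\left(p \right)} = \frac{2 p}{2 p} = 2 p \frac{1}{2 p} = 1$)
$J{\left(d,r \right)} = - \frac{331}{3}$ ($J{\left(d,r \right)} = \frac{1}{3} \left(-331\right) = - \frac{331}{3}$)
$b = - \frac{518152}{3}$ ($b = - \frac{331}{3} - 172607 = - \frac{518152}{3} \approx -1.7272 \cdot 10^{5}$)
$Y{\left(w \right)} = -16 - 8 w$ ($Y{\left(w \right)} = - 8 \left(2 + w\right) = -16 - 8 w$)
$\frac{1}{b + Y{\left(j{\left(-29 \right)} \right)}} = \frac{1}{- \frac{518152}{3} - 24} = \frac{1}{- \frac{518224}{3}} = - \frac{3}{518224}$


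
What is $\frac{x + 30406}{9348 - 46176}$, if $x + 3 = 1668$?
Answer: $- \frac{32071}{36828} \approx -0.87083$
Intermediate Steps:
$x = 1665$ ($x = -3 + 1668 = 1665$)
$\frac{x + 30406}{9348 - 46176} = \frac{1665 + 30406}{9348 - 46176} = \frac{32071}{-36828} = 32071 \left(- \frac{1}{36828}\right) = - \frac{32071}{36828}$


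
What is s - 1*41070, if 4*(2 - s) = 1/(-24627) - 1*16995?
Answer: -1813495339/49254 ≈ -36819.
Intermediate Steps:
s = 209366441/49254 (s = 2 - (1/(-24627) - 1*16995)/4 = 2 - (-1/24627 - 16995)/4 = 2 - ¼*(-418535866/24627) = 2 + 209267933/49254 = 209366441/49254 ≈ 4250.8)
s - 1*41070 = 209366441/49254 - 1*41070 = 209366441/49254 - 41070 = -1813495339/49254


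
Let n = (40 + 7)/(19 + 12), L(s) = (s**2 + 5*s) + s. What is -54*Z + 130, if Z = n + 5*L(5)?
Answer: -458858/31 ≈ -14802.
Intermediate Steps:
L(s) = s**2 + 6*s
n = 47/31 ≈ 1.5161
Z = 8572/31 (Z = 47/31 + 5*(5*(6 + 5)) = 47/31 + 5*(5*11) = 47/31 + 5*55 = 47/31 + 275 = 8572/31 ≈ 276.52)
-54*Z + 130 = -54*8572/31 + 130 = -462888/31 + 130 = -458858/31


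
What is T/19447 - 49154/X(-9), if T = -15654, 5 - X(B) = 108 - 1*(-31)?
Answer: 476900101/1302949 ≈ 366.02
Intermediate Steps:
X(B) = -134 (X(B) = 5 - (108 - 1*(-31)) = 5 - (108 + 31) = 5 - 1*139 = 5 - 139 = -134)
T/19447 - 49154/X(-9) = -15654/19447 - 49154/(-134) = -15654*1/19447 - 49154*(-1/134) = -15654/19447 + 24577/67 = 476900101/1302949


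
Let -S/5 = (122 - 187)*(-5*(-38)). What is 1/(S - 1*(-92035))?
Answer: 1/153785 ≈ 6.5026e-6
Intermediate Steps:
S = 61750 (S = -5*(122 - 187)*(-5*(-38)) = -(-325)*190 = -5*(-12350) = 61750)
1/(S - 1*(-92035)) = 1/(61750 - 1*(-92035)) = 1/(61750 + 92035) = 1/153785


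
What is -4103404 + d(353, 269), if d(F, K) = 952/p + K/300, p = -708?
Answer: -24210086243/5900 ≈ -4.1034e+6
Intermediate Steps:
d(F, K) = -238/177 + K/300 (d(F, K) = 952/(-708) + K/300 = 952*(-1/708) + K*(1/300) = -238/177 + K/300)
-4103404 + d(353, 269) = -4103404 + (-238/177 + (1/300)*269) = -4103404 + (-238/177 + 269/300) = -4103404 - 2643/5900 = -24210086243/5900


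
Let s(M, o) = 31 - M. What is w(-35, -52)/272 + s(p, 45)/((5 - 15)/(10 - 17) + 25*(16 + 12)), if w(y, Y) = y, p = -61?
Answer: 1659/667760 ≈ 0.0024844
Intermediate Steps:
w(-35, -52)/272 + s(p, 45)/((5 - 15)/(10 - 17) + 25*(16 + 12)) = -35/272 + (31 - 1*(-61))/((5 - 15)/(10 - 17) + 25*(16 + 12)) = -35*1/272 + (31 + 61)/(-10/(-7) + 25*28) = -35/272 + 92/(-10*(-⅐) + 700) = -35/272 + 92/(10/7 + 700) = -35/272 + 92/(4910/7) = -35/272 + 92*(7/4910) = -35/272 + 322/2455 = 1659/667760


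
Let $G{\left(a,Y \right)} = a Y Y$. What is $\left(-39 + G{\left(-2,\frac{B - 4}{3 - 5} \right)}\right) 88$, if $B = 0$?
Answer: $-4136$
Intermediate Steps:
$G{\left(a,Y \right)} = a Y^{2}$ ($G{\left(a,Y \right)} = Y a Y = a Y^{2}$)
$\left(-39 + G{\left(-2,\frac{B - 4}{3 - 5} \right)}\right) 88 = \left(-39 - 2 \left(\frac{0 - 4}{3 - 5}\right)^{2}\right) 88 = \left(-39 - 2 \left(- \frac{4}{-2}\right)^{2}\right) 88 = \left(-39 - 2 \left(\left(-4\right) \left(- \frac{1}{2}\right)\right)^{2}\right) 88 = \left(-39 - 2 \cdot 2^{2}\right) 88 = \left(-39 - 8\right) 88 = \left(-47\right) 88 = -4136$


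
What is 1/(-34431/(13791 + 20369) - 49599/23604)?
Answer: -9598960/29845371 ≈ -0.32162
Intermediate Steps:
1/(-34431/(13791 + 20369) - 49599/23604) = 1/(-34431/34160 - 49599*1/23604) = 1/(-34431*1/34160 - 16533/7868) = 1/(-34431/34160 - 16533/7868) = 1/(-29845371/9598960) = -9598960/29845371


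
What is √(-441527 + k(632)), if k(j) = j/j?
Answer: I*√441526 ≈ 664.47*I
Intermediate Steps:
k(j) = 1
√(-441527 + k(632)) = √(-441527 + 1) = √(-441526) = I*√441526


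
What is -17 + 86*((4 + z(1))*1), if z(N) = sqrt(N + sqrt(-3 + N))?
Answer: 327 + 86*sqrt(1 + I*sqrt(2)) ≈ 427.51 + 52.03*I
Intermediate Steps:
-17 + 86*((4 + z(1))*1) = -17 + 86*((4 + sqrt(1 + sqrt(-3 + 1)))*1) = -17 + 86*((4 + sqrt(1 + sqrt(-2)))*1) = -17 + 86*((4 + sqrt(1 + I*sqrt(2)))*1) = -17 + 86*(4 + sqrt(1 + I*sqrt(2))) = -17 + (344 + 86*sqrt(1 + I*sqrt(2))) = 327 + 86*sqrt(1 + I*sqrt(2))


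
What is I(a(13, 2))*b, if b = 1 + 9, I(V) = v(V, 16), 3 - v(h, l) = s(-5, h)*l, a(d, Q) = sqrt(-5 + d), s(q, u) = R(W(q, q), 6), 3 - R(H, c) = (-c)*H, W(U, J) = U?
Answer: 4350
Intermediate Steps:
R(H, c) = 3 + H*c (R(H, c) = 3 - (-c)*H = 3 - (-1)*H*c = 3 + H*c)
s(q, u) = 3 + 6*q (s(q, u) = 3 + q*6 = 3 + 6*q)
v(h, l) = 3 + 27*l (v(h, l) = 3 - (3 + 6*(-5))*l = 3 - (3 - 30)*l = 3 - (-27)*l = 3 + 27*l)
I(V) = 435 (I(V) = 3 + 27*16 = 3 + 432 = 435)
b = 10
I(a(13, 2))*b = 435*10 = 4350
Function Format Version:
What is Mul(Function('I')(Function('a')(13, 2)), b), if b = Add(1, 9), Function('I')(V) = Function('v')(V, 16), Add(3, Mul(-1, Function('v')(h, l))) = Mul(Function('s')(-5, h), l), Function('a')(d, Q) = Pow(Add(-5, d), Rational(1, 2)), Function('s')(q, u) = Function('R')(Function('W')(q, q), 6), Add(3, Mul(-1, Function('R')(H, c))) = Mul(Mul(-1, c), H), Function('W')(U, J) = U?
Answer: 4350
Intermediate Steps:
Function('R')(H, c) = Add(3, Mul(H, c)) (Function('R')(H, c) = Add(3, Mul(-1, Mul(Mul(-1, c), H))) = Add(3, Mul(-1, Mul(-1, H, c))) = Add(3, Mul(H, c)))
Function('s')(q, u) = Add(3, Mul(6, q)) (Function('s')(q, u) = Add(3, Mul(q, 6)) = Add(3, Mul(6, q)))
Function('v')(h, l) = Add(3, Mul(27, l)) (Function('v')(h, l) = Add(3, Mul(-1, Mul(Add(3, Mul(6, -5)), l))) = Add(3, Mul(-1, Mul(Add(3, -30), l))) = Add(3, Mul(-1, Mul(-27, l))) = Add(3, Mul(27, l)))
Function('I')(V) = 435 (Function('I')(V) = Add(3, Mul(27, 16)) = Add(3, 432) = 435)
b = 10
Mul(Function('I')(Function('a')(13, 2)), b) = Mul(435, 10) = 4350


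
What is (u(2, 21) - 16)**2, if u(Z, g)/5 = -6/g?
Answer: 14884/49 ≈ 303.75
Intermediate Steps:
u(Z, g) = -30/g (u(Z, g) = 5*(-6/g) = -30/g)
(u(2, 21) - 16)**2 = (-30/21 - 16)**2 = (-30*1/21 - 16)**2 = (-10/7 - 16)**2 = (-122/7)**2 = 14884/49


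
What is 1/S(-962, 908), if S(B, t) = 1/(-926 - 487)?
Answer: -1413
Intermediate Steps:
S(B, t) = -1/1413 (S(B, t) = 1/(-1413) = -1/1413)
1/S(-962, 908) = 1/(-1/1413) = -1413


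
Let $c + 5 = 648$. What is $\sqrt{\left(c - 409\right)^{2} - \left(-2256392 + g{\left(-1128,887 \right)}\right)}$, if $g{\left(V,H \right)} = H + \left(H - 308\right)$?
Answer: $\sqrt{2309682} \approx 1519.8$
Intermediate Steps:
$c = 643$ ($c = -5 + 648 = 643$)
$g{\left(V,H \right)} = -308 + 2 H$ ($g{\left(V,H \right)} = H + \left(-308 + H\right) = -308 + 2 H$)
$\sqrt{\left(c - 409\right)^{2} - \left(-2256392 + g{\left(-1128,887 \right)}\right)} = \sqrt{\left(643 - 409\right)^{2} + \left(2256392 - \left(-308 + 2 \cdot 887\right)\right)} = \sqrt{234^{2} + \left(2256392 - \left(-308 + 1774\right)\right)} = \sqrt{54756 + \left(2256392 - 1466\right)} = \sqrt{54756 + 2254926} = \sqrt{2309682}$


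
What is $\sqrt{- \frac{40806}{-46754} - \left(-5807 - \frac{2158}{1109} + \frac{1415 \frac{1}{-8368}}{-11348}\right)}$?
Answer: $\frac{3 \sqrt{61131174123617750545848552262367}}{307731061310744} \approx 76.222$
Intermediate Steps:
$\sqrt{- \frac{40806}{-46754} - \left(-5807 - \frac{2158}{1109} + \frac{1415 \frac{1}{-8368}}{-11348}\right)} = \sqrt{\left(-40806\right) \left(- \frac{1}{46754}\right) - \left(-5807 - \frac{2158}{1109} + 1415 \left(- \frac{1}{8368}\right) \left(- \frac{1}{11348}\right)\right)} = \sqrt{\frac{20403}{23377} + \left(5807 - \left(\left(- \frac{1415}{8368}\right) \left(- \frac{1}{11348}\right) - \frac{2158}{1109}\right)\right)} = \sqrt{\frac{20403}{23377} + \left(5807 - \left(\frac{1415}{94960064} - \frac{2158}{1109}\right)\right)} = \sqrt{\frac{20403}{23377} + \left(5807 - - \frac{204922248877}{105310710976}\right)} = \sqrt{\frac{20403}{23377} + \left(5807 + \frac{204922248877}{105310710976}\right)} = \sqrt{\frac{20403}{23377} + \frac{611744220886509}{105310710976}} = \sqrt{\frac{14302893306099964221}{2461848490485952}} = \frac{3 \sqrt{61131174123617750545848552262367}}{307731061310744}$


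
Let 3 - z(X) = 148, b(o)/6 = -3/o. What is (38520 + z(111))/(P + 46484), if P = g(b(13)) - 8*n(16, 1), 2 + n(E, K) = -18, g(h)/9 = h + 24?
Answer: 498875/609018 ≈ 0.81915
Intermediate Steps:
b(o) = -18/o (b(o) = 6*(-3/o) = -18/o)
g(h) = 216 + 9*h (g(h) = 9*(h + 24) = 9*(24 + h) = 216 + 9*h)
n(E, K) = -20 (n(E, K) = -2 - 18 = -20)
z(X) = -145 (z(X) = 3 - 1*148 = 3 - 148 = -145)
P = 4726/13 (P = (216 + 9*(-18/13)) - 8*(-20) = (216 + 9*(-18*1/13)) - 1*(-160) = (216 + 9*(-18/13)) + 160 = (216 - 162/13) + 160 = 2646/13 + 160 = 4726/13 ≈ 363.54)
(38520 + z(111))/(P + 46484) = (38520 - 145)/(4726/13 + 46484) = 38375/(609018/13) = 38375*(13/609018) = 498875/609018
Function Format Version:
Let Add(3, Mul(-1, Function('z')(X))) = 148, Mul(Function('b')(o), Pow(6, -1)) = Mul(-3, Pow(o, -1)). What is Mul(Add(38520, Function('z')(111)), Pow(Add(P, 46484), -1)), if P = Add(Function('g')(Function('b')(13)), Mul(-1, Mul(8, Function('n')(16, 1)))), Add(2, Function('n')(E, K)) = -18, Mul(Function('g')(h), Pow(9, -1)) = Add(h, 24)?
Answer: Rational(498875, 609018) ≈ 0.81915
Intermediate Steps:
Function('b')(o) = Mul(-18, Pow(o, -1)) (Function('b')(o) = Mul(6, Mul(-3, Pow(o, -1))) = Mul(-18, Pow(o, -1)))
Function('g')(h) = Add(216, Mul(9, h)) (Function('g')(h) = Mul(9, Add(h, 24)) = Mul(9, Add(24, h)) = Add(216, Mul(9, h)))
Function('n')(E, K) = -20 (Function('n')(E, K) = Add(-2, -18) = -20)
Function('z')(X) = -145 (Function('z')(X) = Add(3, Mul(-1, 148)) = Add(3, -148) = -145)
P = Rational(4726, 13) (P = Add(Add(216, Mul(9, Mul(-18, Pow(13, -1)))), Mul(-1, Mul(8, -20))) = Add(Add(216, Mul(9, Mul(-18, Rational(1, 13)))), Mul(-1, -160)) = Add(Add(216, Mul(9, Rational(-18, 13))), 160) = Add(Add(216, Rational(-162, 13)), 160) = Add(Rational(2646, 13), 160) = Rational(4726, 13) ≈ 363.54)
Mul(Add(38520, Function('z')(111)), Pow(Add(P, 46484), -1)) = Mul(Add(38520, -145), Pow(Add(Rational(4726, 13), 46484), -1)) = Mul(38375, Pow(Rational(609018, 13), -1)) = Mul(38375, Rational(13, 609018)) = Rational(498875, 609018)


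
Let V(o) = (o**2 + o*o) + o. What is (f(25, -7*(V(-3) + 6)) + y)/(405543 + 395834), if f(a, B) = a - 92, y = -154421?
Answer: -154488/801377 ≈ -0.19278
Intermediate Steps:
V(o) = o + 2*o**2 (V(o) = (o**2 + o**2) + o = 2*o**2 + o = o + 2*o**2)
f(a, B) = -92 + a
(f(25, -7*(V(-3) + 6)) + y)/(405543 + 395834) = ((-92 + 25) - 154421)/(405543 + 395834) = (-67 - 154421)/801377 = -154488*1/801377 = -154488/801377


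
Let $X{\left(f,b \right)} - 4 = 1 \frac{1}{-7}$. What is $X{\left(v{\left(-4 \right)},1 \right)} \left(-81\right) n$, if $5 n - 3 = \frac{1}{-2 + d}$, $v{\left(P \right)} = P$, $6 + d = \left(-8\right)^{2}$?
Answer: $- \frac{369603}{1960} \approx -188.57$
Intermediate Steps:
$d = 58$ ($d = -6 + \left(-8\right)^{2} = -6 + 64 = 58$)
$X{\left(f,b \right)} = \frac{27}{7}$ ($X{\left(f,b \right)} = 4 + 1 \frac{1}{-7} = 4 + 1 \left(- \frac{1}{7}\right) = 4 - \frac{1}{7} = \frac{27}{7}$)
$n = \frac{169}{280}$ ($n = \frac{3}{5} + \frac{1}{5 \left(-2 + 58\right)} = \frac{3}{5} + \frac{1}{5 \cdot 56} = \frac{3}{5} + \frac{1}{5} \cdot \frac{1}{56} = \frac{3}{5} + \frac{1}{280} = \frac{169}{280} \approx 0.60357$)
$X{\left(v{\left(-4 \right)},1 \right)} \left(-81\right) n = \frac{27}{7} \left(-81\right) \frac{169}{280} = \left(- \frac{2187}{7}\right) \frac{169}{280} = - \frac{369603}{1960}$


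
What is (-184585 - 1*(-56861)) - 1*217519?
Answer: -345243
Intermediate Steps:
(-184585 - 1*(-56861)) - 1*217519 = (-184585 + 56861) - 217519 = -127724 - 217519 = -345243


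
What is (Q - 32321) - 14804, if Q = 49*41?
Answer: -45116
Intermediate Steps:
Q = 2009
(Q - 32321) - 14804 = (2009 - 32321) - 14804 = -30312 - 14804 = -45116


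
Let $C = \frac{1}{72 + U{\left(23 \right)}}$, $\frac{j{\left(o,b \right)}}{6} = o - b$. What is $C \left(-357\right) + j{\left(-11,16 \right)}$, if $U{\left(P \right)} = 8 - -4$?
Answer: $- \frac{665}{4} \approx -166.25$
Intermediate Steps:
$U{\left(P \right)} = 12$ ($U{\left(P \right)} = 8 + 4 = 12$)
$j{\left(o,b \right)} = - 6 b + 6 o$ ($j{\left(o,b \right)} = 6 \left(o - b\right) = - 6 b + 6 o$)
$C = \frac{1}{84}$ ($C = \frac{1}{72 + 12} = \frac{1}{84} \approx 0.011905$)
$C \left(-357\right) + j{\left(-11,16 \right)} = \frac{1}{84} \left(-357\right) + \left(\left(-6\right) 16 + 6 \left(-11\right)\right) = - \frac{17}{4} - 162 = - \frac{665}{4}$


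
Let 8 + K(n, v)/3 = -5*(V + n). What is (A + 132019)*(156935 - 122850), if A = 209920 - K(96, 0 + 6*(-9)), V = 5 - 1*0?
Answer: 11707447630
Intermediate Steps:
V = 5 (V = 5 + 0 = 5)
K(n, v) = -99 - 15*n (K(n, v) = -24 + 3*(-5*(5 + n)) = -24 + 3*(-25 - 5*n) = -24 + (-75 - 15*n) = -99 - 15*n)
A = 211459 (A = 209920 - (-99 - 15*96) = 209920 - (-99 - 1440) = 209920 - 1*(-1539) = 209920 + 1539 = 211459)
(A + 132019)*(156935 - 122850) = (211459 + 132019)*(156935 - 122850) = 343478*34085 = 11707447630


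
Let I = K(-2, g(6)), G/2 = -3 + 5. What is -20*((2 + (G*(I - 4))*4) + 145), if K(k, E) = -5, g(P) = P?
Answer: -60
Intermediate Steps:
G = 4 (G = 2*(-3 + 5) = 2*2 = 4)
I = -5
-20*((2 + (G*(I - 4))*4) + 145) = -20*((2 + (4*(-5 - 4))*4) + 145) = -20*((2 + (4*(-9))*4) + 145) = -20*((2 - 36*4) + 145) = -20*((2 - 144) + 145) = -20*(-142 + 145) = -20*3 = -60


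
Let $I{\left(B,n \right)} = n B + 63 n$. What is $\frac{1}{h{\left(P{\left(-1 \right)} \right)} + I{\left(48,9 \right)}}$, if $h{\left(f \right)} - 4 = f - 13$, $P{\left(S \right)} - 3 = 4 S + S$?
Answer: $\frac{1}{988} \approx 0.0010121$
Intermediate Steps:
$I{\left(B,n \right)} = 63 n + B n$ ($I{\left(B,n \right)} = B n + 63 n = 63 n + B n$)
$P{\left(S \right)} = 3 + 5 S$ ($P{\left(S \right)} = 3 + \left(4 S + S\right) = 3 + 5 S$)
$h{\left(f \right)} = -9 + f$ ($h{\left(f \right)} = 4 + \left(f - 13\right) = 4 + \left(-13 + f\right) = -9 + f$)
$\frac{1}{h{\left(P{\left(-1 \right)} \right)} + I{\left(48,9 \right)}} = \frac{1}{\left(-9 + \left(3 + 5 \left(-1\right)\right)\right) + 9 \left(63 + 48\right)} = \frac{1}{\left(-9 + \left(3 - 5\right)\right) + 9 \cdot 111} = \frac{1}{\left(-9 - 2\right) + 999} = \frac{1}{-11 + 999} = \frac{1}{988}$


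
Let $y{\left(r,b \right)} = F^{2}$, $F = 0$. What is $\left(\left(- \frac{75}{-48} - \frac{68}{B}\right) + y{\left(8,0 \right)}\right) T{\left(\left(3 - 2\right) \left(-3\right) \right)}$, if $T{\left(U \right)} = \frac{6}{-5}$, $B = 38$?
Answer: $\frac{207}{760} \approx 0.27237$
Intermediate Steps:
$y{\left(r,b \right)} = 0$ ($y{\left(r,b \right)} = 0^{2} = 0$)
$T{\left(U \right)} = - \frac{6}{5}$ ($T{\left(U \right)} = 6 \left(- \frac{1}{5}\right) = - \frac{6}{5}$)
$\left(\left(- \frac{75}{-48} - \frac{68}{B}\right) + y{\left(8,0 \right)}\right) T{\left(\left(3 - 2\right) \left(-3\right) \right)} = \left(\left(- \frac{75}{-48} - \frac{68}{38}\right) + 0\right) \left(- \frac{6}{5}\right) = \left(\left(\left(-75\right) \left(- \frac{1}{48}\right) - \frac{34}{19}\right) + 0\right) \left(- \frac{6}{5}\right) = \left(\left(\frac{25}{16} - \frac{34}{19}\right) + 0\right) \left(- \frac{6}{5}\right) = \left(- \frac{69}{304} + 0\right) \left(- \frac{6}{5}\right) = \left(- \frac{69}{304}\right) \left(- \frac{6}{5}\right) = \frac{207}{760}$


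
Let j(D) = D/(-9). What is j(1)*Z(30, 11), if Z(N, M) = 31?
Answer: -31/9 ≈ -3.4444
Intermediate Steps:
j(D) = -D/9 (j(D) = D*(-1/9) = -D/9)
j(1)*Z(30, 11) = -1/9*1*31 = -1/9*31 = -31/9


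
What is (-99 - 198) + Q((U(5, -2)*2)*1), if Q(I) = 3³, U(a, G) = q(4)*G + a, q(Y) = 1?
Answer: -270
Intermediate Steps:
U(a, G) = G + a (U(a, G) = 1*G + a = G + a)
Q(I) = 27
(-99 - 198) + Q((U(5, -2)*2)*1) = (-99 - 198) + 27 = -297 + 27 = -270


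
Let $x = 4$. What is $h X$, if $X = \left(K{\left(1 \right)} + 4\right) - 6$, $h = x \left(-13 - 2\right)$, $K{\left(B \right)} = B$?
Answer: $60$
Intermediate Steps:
$h = -60$ ($h = 4 \left(-13 - 2\right) = 4 \left(-15\right) = -60$)
$X = -1$ ($X = \left(1 + 4\right) - 6 = 5 - 6 = -1$)
$h X = \left(-60\right) \left(-1\right) = 60$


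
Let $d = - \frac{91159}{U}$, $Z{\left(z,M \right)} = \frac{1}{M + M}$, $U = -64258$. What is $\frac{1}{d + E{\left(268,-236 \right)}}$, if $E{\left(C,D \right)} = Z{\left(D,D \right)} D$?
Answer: $\frac{32129}{61644} \approx 0.5212$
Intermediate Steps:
$Z{\left(z,M \right)} = \frac{1}{2 M}$
$E{\left(C,D \right)} = \frac{1}{2}$ ($E{\left(C,D \right)} = \frac{1}{2 D} D = \frac{1}{2}$)
$d = \frac{91159}{64258}$ ($d = - \frac{91159}{-64258} = \left(-91159\right) \left(- \frac{1}{64258}\right) = \frac{91159}{64258} \approx 1.4186$)
$\frac{1}{d + E{\left(268,-236 \right)}} = \frac{1}{\frac{91159}{64258} + \frac{1}{2}} = \frac{1}{\frac{61644}{32129}} = \frac{32129}{61644}$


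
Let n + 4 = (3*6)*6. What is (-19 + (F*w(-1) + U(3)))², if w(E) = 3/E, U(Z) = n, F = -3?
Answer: 8836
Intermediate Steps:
n = 104 (n = -4 + (3*6)*6 = -4 + 18*6 = -4 + 108 = 104)
U(Z) = 104
(-19 + (F*w(-1) + U(3)))² = (-19 + (-9/(-1) + 104))² = (-19 + (-9*(-1) + 104))² = (-19 + (-3*(-3) + 104))² = (-19 + (9 + 104))² = (-19 + 113)² = 94² = 8836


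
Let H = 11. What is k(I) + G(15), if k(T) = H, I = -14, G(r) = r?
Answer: 26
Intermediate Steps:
k(T) = 11
k(I) + G(15) = 11 + 15 = 26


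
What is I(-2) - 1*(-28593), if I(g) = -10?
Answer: 28583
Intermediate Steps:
I(-2) - 1*(-28593) = -10 - 1*(-28593) = -10 + 28593 = 28583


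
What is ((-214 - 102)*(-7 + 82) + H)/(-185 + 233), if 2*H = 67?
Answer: -47333/96 ≈ -493.05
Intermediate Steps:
H = 67/2 (H = (1/2)*67 = 67/2 ≈ 33.500)
((-214 - 102)*(-7 + 82) + H)/(-185 + 233) = ((-214 - 102)*(-7 + 82) + 67/2)/(-185 + 233) = (-316*75 + 67/2)/48 = (-23700 + 67/2)*(1/48) = -47333/2*1/48 = -47333/96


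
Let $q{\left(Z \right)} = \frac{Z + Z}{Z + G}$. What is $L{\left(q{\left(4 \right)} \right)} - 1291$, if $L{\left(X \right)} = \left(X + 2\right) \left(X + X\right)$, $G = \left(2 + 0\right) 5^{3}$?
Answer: $- \frac{20820475}{16129} \approx -1290.9$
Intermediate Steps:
$G = 250$ ($G = 2 \cdot 125 = 250$)
$q{\left(Z \right)} = \frac{2 Z}{250 + Z}$ ($q{\left(Z \right)} = \frac{Z + Z}{Z + 250} = \frac{2 Z}{250 + Z}$)
$L{\left(X \right)} = 2 X \left(2 + X\right)$ ($L{\left(X \right)} = \left(2 + X\right) 2 X = 2 X \left(2 + X\right)$)
$L{\left(q{\left(4 \right)} \right)} - 1291 = 2 \cdot 2 \cdot 4 \frac{1}{250 + 4} \left(2 + 2 \cdot 4 \frac{1}{250 + 4}\right) - 1291 = 2 \cdot 2 \cdot 4 \cdot \frac{1}{254} \left(2 + 2 \cdot 4 \cdot \frac{1}{254}\right) - 1291 = 2 \cdot \frac{4}{127} \left(2 + \frac{4}{127}\right) - 1291 = 2 \cdot \frac{4}{127} \cdot \frac{258}{127} - 1291 = \frac{2064}{16129} - 1291 = - \frac{20820475}{16129}$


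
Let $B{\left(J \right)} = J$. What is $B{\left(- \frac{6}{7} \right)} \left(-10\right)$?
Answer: $\frac{60}{7} \approx 8.5714$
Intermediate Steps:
$B{\left(- \frac{6}{7} \right)} \left(-10\right) = - \frac{6}{7} \left(-10\right) = \left(-6\right) \frac{1}{7} \left(-10\right) = \left(- \frac{6}{7}\right) \left(-10\right) = \frac{60}{7}$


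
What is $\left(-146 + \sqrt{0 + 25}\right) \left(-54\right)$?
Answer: $7614$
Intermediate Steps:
$\left(-146 + \sqrt{0 + 25}\right) \left(-54\right) = \left(-146 + \sqrt{25}\right) \left(-54\right) = \left(-146 + 5\right) \left(-54\right) = \left(-141\right) \left(-54\right) = 7614$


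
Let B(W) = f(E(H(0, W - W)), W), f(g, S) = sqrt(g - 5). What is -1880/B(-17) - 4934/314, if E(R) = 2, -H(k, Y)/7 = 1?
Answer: -2467/157 + 1880*I*sqrt(3)/3 ≈ -15.713 + 1085.4*I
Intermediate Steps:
H(k, Y) = -7 (H(k, Y) = -7*1 = -7)
f(g, S) = sqrt(-5 + g)
B(W) = I*sqrt(3) (B(W) = sqrt(-5 + 2) = sqrt(-3) = I*sqrt(3))
-1880/B(-17) - 4934/314 = -1880*(-I*sqrt(3)/3) - 4934/314 = -(-1880)*I*sqrt(3)/3 - 4934*1/314 = 1880*I*sqrt(3)/3 - 2467/157 = -2467/157 + 1880*I*sqrt(3)/3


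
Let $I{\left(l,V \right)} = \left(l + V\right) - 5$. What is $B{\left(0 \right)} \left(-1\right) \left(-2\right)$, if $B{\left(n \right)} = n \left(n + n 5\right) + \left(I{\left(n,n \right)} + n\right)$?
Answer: $-10$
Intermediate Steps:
$I{\left(l,V \right)} = -5 + V + l$ ($I{\left(l,V \right)} = \left(V + l\right) - 5 = -5 + V + l$)
$B{\left(n \right)} = -5 + 3 n + 6 n^{2}$ ($B{\left(n \right)} = n \left(n + n 5\right) + \left(\left(-5 + n + n\right) + n\right) = n \left(n + 5 n\right) + \left(\left(-5 + 2 n\right) + n\right) = n 6 n + \left(-5 + 3 n\right) = 6 n^{2} + \left(-5 + 3 n\right) = -5 + 3 n + 6 n^{2}$)
$B{\left(0 \right)} \left(-1\right) \left(-2\right) = \left(-5 + 3 \cdot 0 + 6 \cdot 0^{2}\right) \left(-1\right) \left(-2\right) = \left(-5 + 0 + 6 \cdot 0\right) \left(-1\right) \left(-2\right) = \left(-5 + 0 + 0\right) \left(-1\right) \left(-2\right) = \left(-5\right) \left(-1\right) \left(-2\right) = 5 \left(-2\right) = -10$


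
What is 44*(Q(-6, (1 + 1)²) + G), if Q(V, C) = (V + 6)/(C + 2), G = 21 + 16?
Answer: 1628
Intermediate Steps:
G = 37
Q(V, C) = (6 + V)/(2 + C)
44*(Q(-6, (1 + 1)²) + G) = 44*((6 - 6)/(2 + (1 + 1)²) + 37) = 44*(0/(2 + 2²) + 37) = 44*(0/(2 + 4) + 37) = 44*(0/6 + 37) = 44*((⅙)*0 + 37) = 44*(0 + 37) = 44*37 = 1628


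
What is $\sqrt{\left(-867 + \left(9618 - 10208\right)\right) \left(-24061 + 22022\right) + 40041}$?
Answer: $4 \sqrt{188179} \approx 1735.2$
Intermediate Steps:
$\sqrt{\left(-867 + \left(9618 - 10208\right)\right) \left(-24061 + 22022\right) + 40041} = \sqrt{\left(-867 - 590\right) \left(-2039\right) + 40041} = \sqrt{\left(-1457\right) \left(-2039\right) + 40041} = \sqrt{2970823 + 40041} = \sqrt{3010864} = 4 \sqrt{188179}$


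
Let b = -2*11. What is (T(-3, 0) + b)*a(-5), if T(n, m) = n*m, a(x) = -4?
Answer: 88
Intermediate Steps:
b = -22
T(n, m) = m*n
(T(-3, 0) + b)*a(-5) = (0*(-3) - 22)*(-4) = (0 - 22)*(-4) = -22*(-4) = 88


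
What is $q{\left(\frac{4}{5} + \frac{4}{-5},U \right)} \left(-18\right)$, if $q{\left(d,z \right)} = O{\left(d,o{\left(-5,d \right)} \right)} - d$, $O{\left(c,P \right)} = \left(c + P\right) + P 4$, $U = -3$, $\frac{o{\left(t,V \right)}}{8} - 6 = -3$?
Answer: $-2160$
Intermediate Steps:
$o{\left(t,V \right)} = 24$ ($o{\left(t,V \right)} = 48 + 8 \left(-3\right) = 48 - 24 = 24$)
$O{\left(c,P \right)} = c + 5 P$ ($O{\left(c,P \right)} = \left(P + c\right) + 4 P = c + 5 P$)
$q{\left(d,z \right)} = 120$ ($q{\left(d,z \right)} = \left(d + 5 \cdot 24\right) - d = \left(d + 120\right) - d = \left(120 + d\right) - d = 120$)
$q{\left(\frac{4}{5} + \frac{4}{-5},U \right)} \left(-18\right) = 120 \left(-18\right) = -2160$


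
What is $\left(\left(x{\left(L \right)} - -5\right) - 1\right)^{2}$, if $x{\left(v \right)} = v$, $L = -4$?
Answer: $0$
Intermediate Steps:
$\left(\left(x{\left(L \right)} - -5\right) - 1\right)^{2} = \left(\left(-4 - -5\right) - 1\right)^{2} = \left(\left(-4 + 5\right) - 1\right)^{2} = \left(1 - 1\right)^{2} = 0^{2} = 0$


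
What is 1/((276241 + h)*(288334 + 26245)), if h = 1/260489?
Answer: 260489/22636394473431150 ≈ 1.1508e-11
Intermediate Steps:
h = 1/260489 ≈ 3.8389e-6
1/((276241 + h)*(288334 + 26245)) = 1/((276241 + 1/260489)*(288334 + 26245)) = 1/((71957741850/260489)*314579) = 1/(22636394473431150/260489) = 260489/22636394473431150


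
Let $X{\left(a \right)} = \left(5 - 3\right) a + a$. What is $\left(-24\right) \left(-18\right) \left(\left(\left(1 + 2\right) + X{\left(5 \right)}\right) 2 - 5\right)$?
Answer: $13392$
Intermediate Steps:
$X{\left(a \right)} = 3 a$ ($X{\left(a \right)} = 2 a + a = 3 a$)
$\left(-24\right) \left(-18\right) \left(\left(\left(1 + 2\right) + X{\left(5 \right)}\right) 2 - 5\right) = \left(-24\right) \left(-18\right) \left(\left(\left(1 + 2\right) + 3 \cdot 5\right) 2 - 5\right) = 432 \left(\left(3 + 15\right) 2 - 5\right) = 432 \left(18 \cdot 2 - 5\right) = 432 \left(36 - 5\right) = 432 \cdot 31 = 13392$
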